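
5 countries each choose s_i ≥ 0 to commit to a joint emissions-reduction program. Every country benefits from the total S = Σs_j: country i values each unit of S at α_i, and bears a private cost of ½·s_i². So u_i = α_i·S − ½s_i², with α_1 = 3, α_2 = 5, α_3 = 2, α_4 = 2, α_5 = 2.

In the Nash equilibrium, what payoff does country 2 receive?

57.5

Country i's FOC: ∂u_i/∂s_i = α_i − s_i = 0, so s_i* = α_i.
NE contributions = (3, 5, 2, 2, 2); S = 14.
u_2 = α_2·S − ½·(s_2)² = 5·14 − ½·5² = 57.5.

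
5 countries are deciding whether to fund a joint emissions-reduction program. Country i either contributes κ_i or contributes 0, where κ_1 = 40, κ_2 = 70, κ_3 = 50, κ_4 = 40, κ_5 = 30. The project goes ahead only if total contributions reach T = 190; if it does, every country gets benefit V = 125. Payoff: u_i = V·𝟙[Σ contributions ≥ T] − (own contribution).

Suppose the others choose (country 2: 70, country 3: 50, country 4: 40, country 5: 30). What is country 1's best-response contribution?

0

Others' total = 190 ≥ 190; contributing adds cost 40 for no extra benefit.
Best response: 0.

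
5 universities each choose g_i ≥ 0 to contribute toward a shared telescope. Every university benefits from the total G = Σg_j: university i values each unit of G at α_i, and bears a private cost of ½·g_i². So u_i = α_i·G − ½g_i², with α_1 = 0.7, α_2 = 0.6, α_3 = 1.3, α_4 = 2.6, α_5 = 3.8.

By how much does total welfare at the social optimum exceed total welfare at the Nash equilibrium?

133.37

University i's FOC: ∂u_i/∂g_i = α_i − g_i = 0, so g_i* = α_i.
NE contributions = (0.7, 0.6, 1.3, 2.6, 3.8); G = 9.
W^NE = (Σα)·G − ½Σα_i² = 9² − ½·23.74 = 69.13.
Planner sets g_i = Σα_j = 9 for every i, so G^SO = 5·9 = 45.
W^SO = (Σα)·G^SO − ½·5·(Σα)² = (5/2)·9² = 202.5.
Deadweight loss = W^SO − W^NE = 133.37.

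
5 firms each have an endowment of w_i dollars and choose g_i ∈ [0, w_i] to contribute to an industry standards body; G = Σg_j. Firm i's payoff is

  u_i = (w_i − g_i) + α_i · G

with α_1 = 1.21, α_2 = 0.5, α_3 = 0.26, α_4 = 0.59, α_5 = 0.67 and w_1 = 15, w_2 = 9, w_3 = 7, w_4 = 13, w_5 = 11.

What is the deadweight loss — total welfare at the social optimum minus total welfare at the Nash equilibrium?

89.2

∂u_i/∂g_i = α_i − 1, so firm i contributes w_i if α_i > 1, else 0.
α_i > 1 for i ∈ {1}; NE contributions (15, 0, 0, 0, 0), G = 15.
W^NE = Σw_i − G^NE + (Σα_i)·G^NE = 55 + 2.23·15 = 88.45.
Planner: ∂(Σu_j)/∂g_i = Σα_j − 1 = 2.23 > 0, so everyone contributes w_i; G^SO = 55, W^SO = 55 + 2.23·55 = 177.65.
Deadweight loss = 89.2.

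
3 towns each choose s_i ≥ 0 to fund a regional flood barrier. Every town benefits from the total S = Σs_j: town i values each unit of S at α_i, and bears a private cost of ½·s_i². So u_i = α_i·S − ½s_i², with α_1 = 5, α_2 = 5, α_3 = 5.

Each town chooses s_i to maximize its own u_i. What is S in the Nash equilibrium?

15

Town i's FOC: ∂u_i/∂s_i = α_i − s_i = 0, so s_i* = α_i.
NE contributions = (5, 5, 5); S = 15.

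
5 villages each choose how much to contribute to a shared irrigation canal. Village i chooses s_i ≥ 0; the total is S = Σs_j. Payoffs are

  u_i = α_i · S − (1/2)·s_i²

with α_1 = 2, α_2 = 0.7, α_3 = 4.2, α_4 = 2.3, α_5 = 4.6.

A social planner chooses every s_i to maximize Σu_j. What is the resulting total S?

Planner FOC: ∂(Σu_j)/∂s_i = (Σα_j) − s_i = 0, so s_i^SO = Σα_j = 13.8 for every i; S^SO = 69.

69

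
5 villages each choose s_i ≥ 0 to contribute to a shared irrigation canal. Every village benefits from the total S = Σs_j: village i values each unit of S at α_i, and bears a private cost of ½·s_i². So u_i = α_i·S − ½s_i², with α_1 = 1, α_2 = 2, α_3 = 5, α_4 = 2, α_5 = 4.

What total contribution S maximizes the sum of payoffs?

70

Planner FOC: ∂(Σu_j)/∂s_i = (Σα_j) − s_i = 0, so s_i^SO = Σα_j = 14 for every i; S^SO = 70.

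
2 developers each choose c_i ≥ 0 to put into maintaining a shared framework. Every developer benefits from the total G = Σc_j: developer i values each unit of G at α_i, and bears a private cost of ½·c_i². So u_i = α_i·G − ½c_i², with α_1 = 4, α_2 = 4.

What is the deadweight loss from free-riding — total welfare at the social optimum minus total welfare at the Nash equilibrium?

Developer i's FOC: ∂u_i/∂c_i = α_i − c_i = 0, so c_i* = α_i.
NE contributions = (4, 4); G = 8.
W^NE = (Σα)·G − ½Σα_i² = 8² − ½·32 = 48.
Planner sets c_i = Σα_j = 8 for every i, so G^SO = 2·8 = 16.
W^SO = (Σα)·G^SO − ½·2·(Σα)² = (2/2)·8² = 64.
Deadweight loss = W^SO − W^NE = 16.

16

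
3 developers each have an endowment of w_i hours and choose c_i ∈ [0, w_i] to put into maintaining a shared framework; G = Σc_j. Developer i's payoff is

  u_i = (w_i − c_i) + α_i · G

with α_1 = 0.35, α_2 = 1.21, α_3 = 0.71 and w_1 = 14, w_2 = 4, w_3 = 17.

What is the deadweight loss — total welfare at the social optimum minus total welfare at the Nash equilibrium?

∂u_i/∂c_i = α_i − 1, so developer i contributes w_i if α_i > 1, else 0.
α_i > 1 for i ∈ {2}; NE contributions (0, 4, 0), G = 4.
W^NE = Σw_i − G^NE + (Σα_i)·G^NE = 35 + 1.27·4 = 40.08.
Planner: ∂(Σu_j)/∂c_i = Σα_j − 1 = 1.27 > 0, so everyone contributes w_i; G^SO = 35, W^SO = 35 + 1.27·35 = 79.45.
Deadweight loss = 39.37.

39.37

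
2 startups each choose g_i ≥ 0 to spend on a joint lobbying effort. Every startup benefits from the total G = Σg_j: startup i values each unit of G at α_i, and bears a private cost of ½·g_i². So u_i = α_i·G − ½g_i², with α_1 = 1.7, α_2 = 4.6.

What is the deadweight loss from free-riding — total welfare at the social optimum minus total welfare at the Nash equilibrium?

12.025

Startup i's FOC: ∂u_i/∂g_i = α_i − g_i = 0, so g_i* = α_i.
NE contributions = (1.7, 4.6); G = 6.3.
W^NE = (Σα)·G − ½Σα_i² = 6.3² − ½·24.05 = 27.665.
Planner sets g_i = Σα_j = 6.3 for every i, so G^SO = 2·6.3 = 12.6.
W^SO = (Σα)·G^SO − ½·2·(Σα)² = (2/2)·6.3² = 39.69.
Deadweight loss = W^SO − W^NE = 12.025.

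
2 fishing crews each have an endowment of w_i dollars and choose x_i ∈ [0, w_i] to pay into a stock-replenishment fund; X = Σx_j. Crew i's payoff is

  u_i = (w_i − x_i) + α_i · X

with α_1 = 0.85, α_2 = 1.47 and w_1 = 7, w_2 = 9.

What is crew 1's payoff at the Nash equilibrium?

∂u_i/∂x_i = α_i − 1, so crew i contributes w_i if α_i > 1, else 0.
α_i > 1 for i ∈ {2}; NE contributions (0, 9), X = 9.
u_1 = (7 − 0) + 0.85·9 = 14.65.

14.65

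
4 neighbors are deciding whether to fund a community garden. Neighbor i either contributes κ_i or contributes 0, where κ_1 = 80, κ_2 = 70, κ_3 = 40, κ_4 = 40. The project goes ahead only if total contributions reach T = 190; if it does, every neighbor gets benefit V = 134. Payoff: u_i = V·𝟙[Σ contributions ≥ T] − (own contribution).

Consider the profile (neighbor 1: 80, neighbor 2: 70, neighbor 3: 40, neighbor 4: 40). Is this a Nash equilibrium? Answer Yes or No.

Total = 230 ≥ 190: provided.
Neighbor 1 (pledges 80, payoff 54): dropping to 0 → total 150, payoff 0. No gain.
Neighbor 2 (pledges 70, payoff 64): dropping to 0 → total 160, payoff 0. No gain.
Neighbor 3 (pledges 40, payoff 94): dropping to 0 → total 190, payoff 134. Profitable deviation.

No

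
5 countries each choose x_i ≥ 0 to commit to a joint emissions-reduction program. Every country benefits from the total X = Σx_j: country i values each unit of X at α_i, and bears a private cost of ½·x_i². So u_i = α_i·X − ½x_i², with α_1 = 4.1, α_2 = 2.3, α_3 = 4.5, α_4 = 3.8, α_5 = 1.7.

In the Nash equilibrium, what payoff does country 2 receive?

35.075

Country i's FOC: ∂u_i/∂x_i = α_i − x_i = 0, so x_i* = α_i.
NE contributions = (4.1, 2.3, 4.5, 3.8, 1.7); X = 16.4.
u_2 = α_2·X − ½·(x_2)² = 2.3·16.4 − ½·2.3² = 35.075.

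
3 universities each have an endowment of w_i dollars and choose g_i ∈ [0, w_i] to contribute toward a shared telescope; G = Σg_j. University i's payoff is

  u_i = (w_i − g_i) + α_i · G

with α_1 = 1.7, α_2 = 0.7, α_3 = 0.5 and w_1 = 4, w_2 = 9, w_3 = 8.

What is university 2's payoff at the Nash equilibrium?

∂u_i/∂g_i = α_i − 1, so university i contributes w_i if α_i > 1, else 0.
α_i > 1 for i ∈ {1}; NE contributions (4, 0, 0), G = 4.
u_2 = (9 − 0) + 0.7·4 = 11.8.

11.8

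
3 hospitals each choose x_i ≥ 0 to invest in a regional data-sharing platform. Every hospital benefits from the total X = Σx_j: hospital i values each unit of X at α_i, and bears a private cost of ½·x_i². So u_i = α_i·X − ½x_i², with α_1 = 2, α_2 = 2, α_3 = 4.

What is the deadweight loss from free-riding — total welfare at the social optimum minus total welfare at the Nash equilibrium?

Hospital i's FOC: ∂u_i/∂x_i = α_i − x_i = 0, so x_i* = α_i.
NE contributions = (2, 2, 4); X = 8.
W^NE = (Σα)·X − ½Σα_i² = 8² − ½·24 = 52.
Planner sets x_i = Σα_j = 8 for every i, so X^SO = 3·8 = 24.
W^SO = (Σα)·X^SO − ½·3·(Σα)² = (3/2)·8² = 96.
Deadweight loss = W^SO − W^NE = 44.

44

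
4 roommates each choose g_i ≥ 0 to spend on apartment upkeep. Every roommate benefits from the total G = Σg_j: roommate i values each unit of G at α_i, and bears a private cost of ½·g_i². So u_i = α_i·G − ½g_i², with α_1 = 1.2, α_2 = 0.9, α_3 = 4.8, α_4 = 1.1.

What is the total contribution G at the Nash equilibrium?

8

Roommate i's FOC: ∂u_i/∂g_i = α_i − g_i = 0, so g_i* = α_i.
NE contributions = (1.2, 0.9, 4.8, 1.1); G = 8.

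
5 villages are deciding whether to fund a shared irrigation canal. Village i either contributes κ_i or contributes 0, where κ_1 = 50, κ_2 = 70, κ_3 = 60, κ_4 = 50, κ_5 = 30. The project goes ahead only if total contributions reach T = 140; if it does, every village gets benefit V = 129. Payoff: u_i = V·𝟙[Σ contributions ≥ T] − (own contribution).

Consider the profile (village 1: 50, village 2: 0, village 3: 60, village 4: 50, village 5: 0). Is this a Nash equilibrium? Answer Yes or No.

Yes

Total = 160 ≥ 140: provided.
Village 1 (pledges 50, payoff 79): dropping to 0 → total 110, payoff 0. No gain.
Village 2 (pledges 0, payoff 129): pledging 70 → total 230, payoff 59. No gain.
Village 3 (pledges 60, payoff 69): dropping to 0 → total 100, payoff 0. No gain.
Village 4 (pledges 50, payoff 79): dropping to 0 → total 110, payoff 0. No gain.
Village 5 (pledges 0, payoff 129): pledging 30 → total 190, payoff 99. No gain.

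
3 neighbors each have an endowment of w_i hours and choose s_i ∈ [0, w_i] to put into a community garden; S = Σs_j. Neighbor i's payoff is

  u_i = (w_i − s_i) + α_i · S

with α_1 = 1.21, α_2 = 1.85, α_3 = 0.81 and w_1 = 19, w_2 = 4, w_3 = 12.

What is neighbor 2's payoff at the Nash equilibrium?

42.55

∂u_i/∂s_i = α_i − 1, so neighbor i contributes w_i if α_i > 1, else 0.
α_i > 1 for i ∈ {1, 2}; NE contributions (19, 4, 0), S = 23.
u_2 = (4 − 4) + 1.85·23 = 42.55.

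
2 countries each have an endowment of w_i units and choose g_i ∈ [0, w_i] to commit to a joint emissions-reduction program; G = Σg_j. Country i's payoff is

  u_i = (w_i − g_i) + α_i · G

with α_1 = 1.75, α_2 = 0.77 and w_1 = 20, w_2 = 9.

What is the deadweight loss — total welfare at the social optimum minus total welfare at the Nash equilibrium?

∂u_i/∂g_i = α_i − 1, so country i contributes w_i if α_i > 1, else 0.
α_i > 1 for i ∈ {1}; NE contributions (20, 0), G = 20.
W^NE = Σw_i − G^NE + (Σα_i)·G^NE = 29 + 1.52·20 = 59.4.
Planner: ∂(Σu_j)/∂g_i = Σα_j − 1 = 1.52 > 0, so everyone contributes w_i; G^SO = 29, W^SO = 29 + 1.52·29 = 73.08.
Deadweight loss = 13.68.

13.68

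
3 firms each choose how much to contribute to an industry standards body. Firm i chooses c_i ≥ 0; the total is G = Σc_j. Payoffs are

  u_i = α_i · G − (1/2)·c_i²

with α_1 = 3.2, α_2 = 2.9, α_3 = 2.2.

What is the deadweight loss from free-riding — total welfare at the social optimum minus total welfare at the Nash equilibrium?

Firm i's FOC: ∂u_i/∂c_i = α_i − c_i = 0, so c_i* = α_i.
NE contributions = (3.2, 2.9, 2.2); G = 8.3.
W^NE = (Σα)·G − ½Σα_i² = 8.3² − ½·23.49 = 57.145.
Planner sets c_i = Σα_j = 8.3 for every i, so G^SO = 3·8.3 = 24.9.
W^SO = (Σα)·G^SO − ½·3·(Σα)² = (3/2)·8.3² = 103.335.
Deadweight loss = W^SO − W^NE = 46.19.

46.19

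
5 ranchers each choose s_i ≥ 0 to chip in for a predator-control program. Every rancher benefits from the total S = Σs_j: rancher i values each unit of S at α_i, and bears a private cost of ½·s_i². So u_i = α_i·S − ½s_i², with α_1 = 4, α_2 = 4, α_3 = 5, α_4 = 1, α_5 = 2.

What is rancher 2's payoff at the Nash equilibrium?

Rancher i's FOC: ∂u_i/∂s_i = α_i − s_i = 0, so s_i* = α_i.
NE contributions = (4, 4, 5, 1, 2); S = 16.
u_2 = α_2·S − ½·(s_2)² = 4·16 − ½·4² = 56.

56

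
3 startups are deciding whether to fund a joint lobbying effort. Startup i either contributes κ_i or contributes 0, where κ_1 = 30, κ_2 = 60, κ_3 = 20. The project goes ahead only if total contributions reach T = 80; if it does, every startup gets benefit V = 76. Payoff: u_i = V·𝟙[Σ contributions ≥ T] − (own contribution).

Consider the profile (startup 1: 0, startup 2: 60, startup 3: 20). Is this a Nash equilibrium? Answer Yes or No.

Total = 80 ≥ 80: provided.
Startup 1 (pledges 0, payoff 76): pledging 30 → total 110, payoff 46. No gain.
Startup 2 (pledges 60, payoff 16): dropping to 0 → total 20, payoff 0. No gain.
Startup 3 (pledges 20, payoff 56): dropping to 0 → total 60, payoff 0. No gain.

Yes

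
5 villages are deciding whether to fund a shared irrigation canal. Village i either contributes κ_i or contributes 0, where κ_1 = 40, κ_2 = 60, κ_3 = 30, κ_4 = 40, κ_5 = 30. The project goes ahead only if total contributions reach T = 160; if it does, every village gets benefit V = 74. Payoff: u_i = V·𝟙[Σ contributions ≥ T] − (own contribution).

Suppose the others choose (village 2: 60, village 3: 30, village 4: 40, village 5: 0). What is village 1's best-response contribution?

Others' total = 130. Contributing 40 brings total to 170 ≥ 160: gain V − κ_1 = 34.
Best response: 40.

40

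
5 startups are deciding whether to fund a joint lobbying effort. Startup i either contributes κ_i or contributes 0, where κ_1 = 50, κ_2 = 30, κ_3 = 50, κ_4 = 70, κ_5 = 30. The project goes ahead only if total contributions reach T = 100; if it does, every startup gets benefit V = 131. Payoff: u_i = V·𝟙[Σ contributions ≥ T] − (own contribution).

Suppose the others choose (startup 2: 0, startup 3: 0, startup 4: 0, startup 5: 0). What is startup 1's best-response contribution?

0

Others' total = 0. Even contributing 50 gives 50 < 100: no benefit either way.
Best response: 0.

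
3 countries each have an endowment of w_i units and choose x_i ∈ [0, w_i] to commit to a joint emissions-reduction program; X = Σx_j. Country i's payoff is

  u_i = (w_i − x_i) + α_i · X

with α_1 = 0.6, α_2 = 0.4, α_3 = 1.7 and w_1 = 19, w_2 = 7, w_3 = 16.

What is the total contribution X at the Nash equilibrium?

∂u_i/∂x_i = α_i − 1, so country i contributes w_i if α_i > 1, else 0.
α_i > 1 for i ∈ {3}; NE contributions (0, 0, 16), X = 16.

16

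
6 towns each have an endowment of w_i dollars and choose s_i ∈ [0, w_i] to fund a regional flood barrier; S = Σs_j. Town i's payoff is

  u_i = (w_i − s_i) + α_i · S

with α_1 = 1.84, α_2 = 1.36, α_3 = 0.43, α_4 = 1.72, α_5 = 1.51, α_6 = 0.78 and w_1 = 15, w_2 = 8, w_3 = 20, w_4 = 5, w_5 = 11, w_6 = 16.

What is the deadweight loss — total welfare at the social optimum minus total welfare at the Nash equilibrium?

∂u_i/∂s_i = α_i − 1, so town i contributes w_i if α_i > 1, else 0.
α_i > 1 for i ∈ {1, 2, 4, 5}; NE contributions (15, 8, 0, 5, 11, 0), S = 39.
W^NE = Σw_i − S^NE + (Σα_i)·S^NE = 75 + 6.64·39 = 333.96.
Planner: ∂(Σu_j)/∂s_i = Σα_j − 1 = 6.64 > 0, so everyone contributes w_i; S^SO = 75, W^SO = 75 + 6.64·75 = 573.
Deadweight loss = 239.04.

239.04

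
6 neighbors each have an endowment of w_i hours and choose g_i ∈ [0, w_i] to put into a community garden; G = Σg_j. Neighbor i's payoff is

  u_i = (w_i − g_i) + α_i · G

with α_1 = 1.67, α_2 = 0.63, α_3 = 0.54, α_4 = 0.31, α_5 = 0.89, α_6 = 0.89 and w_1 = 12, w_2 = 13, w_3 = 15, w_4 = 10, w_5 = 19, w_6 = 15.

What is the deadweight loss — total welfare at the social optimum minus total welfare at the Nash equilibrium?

∂u_i/∂g_i = α_i − 1, so neighbor i contributes w_i if α_i > 1, else 0.
α_i > 1 for i ∈ {1}; NE contributions (12, 0, 0, 0, 0, 0), G = 12.
W^NE = Σw_i − G^NE + (Σα_i)·G^NE = 84 + 3.93·12 = 131.16.
Planner: ∂(Σu_j)/∂g_i = Σα_j − 1 = 3.93 > 0, so everyone contributes w_i; G^SO = 84, W^SO = 84 + 3.93·84 = 414.12.
Deadweight loss = 282.96.

282.96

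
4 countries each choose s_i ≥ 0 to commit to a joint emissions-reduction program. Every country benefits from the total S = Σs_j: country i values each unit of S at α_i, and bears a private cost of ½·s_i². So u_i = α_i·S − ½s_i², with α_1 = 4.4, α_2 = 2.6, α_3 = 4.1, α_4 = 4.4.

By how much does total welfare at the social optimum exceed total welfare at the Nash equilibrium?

Country i's FOC: ∂u_i/∂s_i = α_i − s_i = 0, so s_i* = α_i.
NE contributions = (4.4, 2.6, 4.1, 4.4); S = 15.5.
W^NE = (Σα)·S − ½Σα_i² = 15.5² − ½·62.29 = 209.105.
Planner sets s_i = Σα_j = 15.5 for every i, so S^SO = 4·15.5 = 62.
W^SO = (Σα)·S^SO − ½·4·(Σα)² = (4/2)·15.5² = 480.5.
Deadweight loss = W^SO − W^NE = 271.395.

271.395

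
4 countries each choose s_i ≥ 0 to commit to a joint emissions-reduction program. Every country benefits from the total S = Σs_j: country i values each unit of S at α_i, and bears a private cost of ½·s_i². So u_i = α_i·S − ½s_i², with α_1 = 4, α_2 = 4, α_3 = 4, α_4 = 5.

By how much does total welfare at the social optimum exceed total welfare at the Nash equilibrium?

Country i's FOC: ∂u_i/∂s_i = α_i − s_i = 0, so s_i* = α_i.
NE contributions = (4, 4, 4, 5); S = 17.
W^NE = (Σα)·S − ½Σα_i² = 17² − ½·73 = 252.5.
Planner sets s_i = Σα_j = 17 for every i, so S^SO = 4·17 = 68.
W^SO = (Σα)·S^SO − ½·4·(Σα)² = (4/2)·17² = 578.
Deadweight loss = W^SO − W^NE = 325.5.

325.5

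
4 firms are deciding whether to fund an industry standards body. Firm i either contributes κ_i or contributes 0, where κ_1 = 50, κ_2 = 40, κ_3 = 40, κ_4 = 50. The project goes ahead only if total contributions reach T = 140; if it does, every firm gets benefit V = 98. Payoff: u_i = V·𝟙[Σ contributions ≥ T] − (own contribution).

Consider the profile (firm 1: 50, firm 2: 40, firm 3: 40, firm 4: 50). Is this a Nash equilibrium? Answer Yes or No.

Total = 180 ≥ 140: provided.
Firm 1 (pledges 50, payoff 48): dropping to 0 → total 130, payoff 0. No gain.
Firm 2 (pledges 40, payoff 58): dropping to 0 → total 140, payoff 98. Profitable deviation.

No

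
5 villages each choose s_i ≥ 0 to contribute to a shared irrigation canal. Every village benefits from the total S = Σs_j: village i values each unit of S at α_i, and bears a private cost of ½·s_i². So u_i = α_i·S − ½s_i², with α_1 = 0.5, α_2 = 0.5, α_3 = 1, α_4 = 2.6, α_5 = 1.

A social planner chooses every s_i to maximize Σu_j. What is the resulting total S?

Planner FOC: ∂(Σu_j)/∂s_i = (Σα_j) − s_i = 0, so s_i^SO = Σα_j = 5.6 for every i; S^SO = 28.

28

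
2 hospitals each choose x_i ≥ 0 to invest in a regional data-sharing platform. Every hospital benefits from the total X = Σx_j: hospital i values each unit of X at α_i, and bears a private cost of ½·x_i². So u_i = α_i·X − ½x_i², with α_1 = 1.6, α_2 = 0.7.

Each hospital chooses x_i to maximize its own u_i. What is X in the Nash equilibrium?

2.3

Hospital i's FOC: ∂u_i/∂x_i = α_i − x_i = 0, so x_i* = α_i.
NE contributions = (1.6, 0.7); X = 2.3.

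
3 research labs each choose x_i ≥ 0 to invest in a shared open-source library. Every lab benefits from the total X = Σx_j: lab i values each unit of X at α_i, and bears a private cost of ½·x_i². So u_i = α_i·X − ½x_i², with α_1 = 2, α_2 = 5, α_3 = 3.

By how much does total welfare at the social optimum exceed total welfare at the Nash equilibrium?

Lab i's FOC: ∂u_i/∂x_i = α_i − x_i = 0, so x_i* = α_i.
NE contributions = (2, 5, 3); X = 10.
W^NE = (Σα)·X − ½Σα_i² = 10² − ½·38 = 81.
Planner sets x_i = Σα_j = 10 for every i, so X^SO = 3·10 = 30.
W^SO = (Σα)·X^SO − ½·3·(Σα)² = (3/2)·10² = 150.
Deadweight loss = W^SO − W^NE = 69.

69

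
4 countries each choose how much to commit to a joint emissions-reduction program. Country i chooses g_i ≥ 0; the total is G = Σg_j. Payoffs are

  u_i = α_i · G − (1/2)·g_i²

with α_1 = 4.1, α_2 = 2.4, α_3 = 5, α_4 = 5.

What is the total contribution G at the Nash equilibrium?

Country i's FOC: ∂u_i/∂g_i = α_i − g_i = 0, so g_i* = α_i.
NE contributions = (4.1, 2.4, 5, 5); G = 16.5.

16.5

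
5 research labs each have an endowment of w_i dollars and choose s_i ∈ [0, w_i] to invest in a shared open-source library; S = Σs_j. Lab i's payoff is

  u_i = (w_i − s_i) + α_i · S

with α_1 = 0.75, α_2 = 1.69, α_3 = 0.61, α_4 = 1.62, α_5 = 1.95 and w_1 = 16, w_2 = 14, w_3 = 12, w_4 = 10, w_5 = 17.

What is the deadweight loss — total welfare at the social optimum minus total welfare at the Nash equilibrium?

157.36

∂u_i/∂s_i = α_i − 1, so lab i contributes w_i if α_i > 1, else 0.
α_i > 1 for i ∈ {2, 4, 5}; NE contributions (0, 14, 0, 10, 17), S = 41.
W^NE = Σw_i − S^NE + (Σα_i)·S^NE = 69 + 5.62·41 = 299.42.
Planner: ∂(Σu_j)/∂s_i = Σα_j − 1 = 5.62 > 0, so everyone contributes w_i; S^SO = 69, W^SO = 69 + 5.62·69 = 456.78.
Deadweight loss = 157.36.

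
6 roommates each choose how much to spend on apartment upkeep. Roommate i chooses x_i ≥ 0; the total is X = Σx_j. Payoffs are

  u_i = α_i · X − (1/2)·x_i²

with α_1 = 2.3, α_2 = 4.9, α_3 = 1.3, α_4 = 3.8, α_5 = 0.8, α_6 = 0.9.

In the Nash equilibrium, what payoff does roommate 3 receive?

Roommate i's FOC: ∂u_i/∂x_i = α_i − x_i = 0, so x_i* = α_i.
NE contributions = (2.3, 4.9, 1.3, 3.8, 0.8, 0.9); X = 14.
u_3 = α_3·X − ½·(x_3)² = 1.3·14 − ½·1.3² = 17.355.

17.355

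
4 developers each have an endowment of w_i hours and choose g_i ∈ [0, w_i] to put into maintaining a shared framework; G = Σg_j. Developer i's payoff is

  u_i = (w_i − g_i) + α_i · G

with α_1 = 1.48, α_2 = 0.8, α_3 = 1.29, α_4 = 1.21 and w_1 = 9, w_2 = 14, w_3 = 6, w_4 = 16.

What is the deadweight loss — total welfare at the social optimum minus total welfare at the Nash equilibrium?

52.92

∂u_i/∂g_i = α_i − 1, so developer i contributes w_i if α_i > 1, else 0.
α_i > 1 for i ∈ {1, 3, 4}; NE contributions (9, 0, 6, 16), G = 31.
W^NE = Σw_i − G^NE + (Σα_i)·G^NE = 45 + 3.78·31 = 162.18.
Planner: ∂(Σu_j)/∂g_i = Σα_j − 1 = 3.78 > 0, so everyone contributes w_i; G^SO = 45, W^SO = 45 + 3.78·45 = 215.1.
Deadweight loss = 52.92.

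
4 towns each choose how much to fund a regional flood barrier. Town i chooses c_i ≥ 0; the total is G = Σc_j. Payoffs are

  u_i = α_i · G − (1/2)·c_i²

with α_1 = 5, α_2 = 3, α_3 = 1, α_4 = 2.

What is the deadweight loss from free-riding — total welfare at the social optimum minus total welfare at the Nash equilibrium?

140.5

Town i's FOC: ∂u_i/∂c_i = α_i − c_i = 0, so c_i* = α_i.
NE contributions = (5, 3, 1, 2); G = 11.
W^NE = (Σα)·G − ½Σα_i² = 11² − ½·39 = 101.5.
Planner sets c_i = Σα_j = 11 for every i, so G^SO = 4·11 = 44.
W^SO = (Σα)·G^SO − ½·4·(Σα)² = (4/2)·11² = 242.
Deadweight loss = W^SO − W^NE = 140.5.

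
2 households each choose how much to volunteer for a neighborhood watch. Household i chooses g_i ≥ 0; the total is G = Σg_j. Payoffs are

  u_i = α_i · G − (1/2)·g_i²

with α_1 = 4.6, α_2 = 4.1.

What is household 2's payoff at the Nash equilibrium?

27.265

Household i's FOC: ∂u_i/∂g_i = α_i − g_i = 0, so g_i* = α_i.
NE contributions = (4.6, 4.1); G = 8.7.
u_2 = α_2·G − ½·(g_2)² = 4.1·8.7 − ½·4.1² = 27.265.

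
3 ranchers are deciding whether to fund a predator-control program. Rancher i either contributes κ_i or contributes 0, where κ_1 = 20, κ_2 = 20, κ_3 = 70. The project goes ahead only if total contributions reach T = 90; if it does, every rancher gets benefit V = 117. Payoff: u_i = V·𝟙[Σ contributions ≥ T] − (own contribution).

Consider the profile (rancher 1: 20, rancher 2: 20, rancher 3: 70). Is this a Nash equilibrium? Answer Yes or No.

Total = 110 ≥ 90: provided.
Rancher 1 (pledges 20, payoff 97): dropping to 0 → total 90, payoff 117. Profitable deviation.

No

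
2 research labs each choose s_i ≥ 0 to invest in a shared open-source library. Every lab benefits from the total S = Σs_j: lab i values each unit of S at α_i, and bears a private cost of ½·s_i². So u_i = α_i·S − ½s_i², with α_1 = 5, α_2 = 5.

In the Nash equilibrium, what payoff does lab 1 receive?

37.5

Lab i's FOC: ∂u_i/∂s_i = α_i − s_i = 0, so s_i* = α_i.
NE contributions = (5, 5); S = 10.
u_1 = α_1·S − ½·(s_1)² = 5·10 − ½·5² = 37.5.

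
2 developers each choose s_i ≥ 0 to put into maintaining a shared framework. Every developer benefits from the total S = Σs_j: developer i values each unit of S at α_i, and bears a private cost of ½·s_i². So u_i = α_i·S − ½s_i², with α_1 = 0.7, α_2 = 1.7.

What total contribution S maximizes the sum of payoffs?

4.8

Planner FOC: ∂(Σu_j)/∂s_i = (Σα_j) − s_i = 0, so s_i^SO = Σα_j = 2.4 for every i; S^SO = 4.8.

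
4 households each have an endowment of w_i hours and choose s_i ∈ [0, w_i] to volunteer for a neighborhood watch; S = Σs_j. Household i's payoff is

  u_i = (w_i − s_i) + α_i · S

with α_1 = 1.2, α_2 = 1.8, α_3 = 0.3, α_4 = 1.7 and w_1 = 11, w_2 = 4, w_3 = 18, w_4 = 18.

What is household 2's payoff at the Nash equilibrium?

∂u_i/∂s_i = α_i − 1, so household i contributes w_i if α_i > 1, else 0.
α_i > 1 for i ∈ {1, 2, 4}; NE contributions (11, 4, 0, 18), S = 33.
u_2 = (4 − 4) + 1.8·33 = 59.4.

59.4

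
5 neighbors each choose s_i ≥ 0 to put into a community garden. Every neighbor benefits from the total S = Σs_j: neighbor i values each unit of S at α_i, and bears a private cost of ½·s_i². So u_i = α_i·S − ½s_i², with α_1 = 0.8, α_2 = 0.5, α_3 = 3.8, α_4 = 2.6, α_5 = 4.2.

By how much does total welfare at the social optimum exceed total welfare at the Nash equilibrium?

Neighbor i's FOC: ∂u_i/∂s_i = α_i − s_i = 0, so s_i* = α_i.
NE contributions = (0.8, 0.5, 3.8, 2.6, 4.2); S = 11.9.
W^NE = (Σα)·S − ½Σα_i² = 11.9² − ½·39.73 = 121.745.
Planner sets s_i = Σα_j = 11.9 for every i, so S^SO = 5·11.9 = 59.5.
W^SO = (Σα)·S^SO − ½·5·(Σα)² = (5/2)·11.9² = 354.025.
Deadweight loss = W^SO − W^NE = 232.28.

232.28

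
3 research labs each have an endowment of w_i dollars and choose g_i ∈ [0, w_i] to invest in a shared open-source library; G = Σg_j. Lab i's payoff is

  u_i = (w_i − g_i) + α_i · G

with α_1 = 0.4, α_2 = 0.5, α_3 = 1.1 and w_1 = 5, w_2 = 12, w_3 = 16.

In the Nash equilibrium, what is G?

∂u_i/∂g_i = α_i − 1, so lab i contributes w_i if α_i > 1, else 0.
α_i > 1 for i ∈ {3}; NE contributions (0, 0, 16), G = 16.

16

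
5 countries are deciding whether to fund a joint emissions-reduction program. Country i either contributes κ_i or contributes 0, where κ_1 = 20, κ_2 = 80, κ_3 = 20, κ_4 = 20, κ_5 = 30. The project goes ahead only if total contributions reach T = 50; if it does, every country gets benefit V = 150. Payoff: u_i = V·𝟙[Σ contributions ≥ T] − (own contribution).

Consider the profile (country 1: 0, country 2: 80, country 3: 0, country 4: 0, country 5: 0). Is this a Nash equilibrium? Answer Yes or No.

Total = 80 ≥ 50: provided.
Country 1 (pledges 0, payoff 150): pledging 20 → total 100, payoff 130. No gain.
Country 2 (pledges 80, payoff 70): dropping to 0 → total 0, payoff 0. No gain.
Country 3 (pledges 0, payoff 150): pledging 20 → total 100, payoff 130. No gain.
Country 4 (pledges 0, payoff 150): pledging 20 → total 100, payoff 130. No gain.
Country 5 (pledges 0, payoff 150): pledging 30 → total 110, payoff 120. No gain.

Yes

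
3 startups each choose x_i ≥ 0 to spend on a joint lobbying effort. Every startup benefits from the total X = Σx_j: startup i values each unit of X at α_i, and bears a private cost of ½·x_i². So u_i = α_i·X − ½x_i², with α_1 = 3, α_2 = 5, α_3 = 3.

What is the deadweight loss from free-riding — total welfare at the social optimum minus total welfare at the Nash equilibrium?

82

Startup i's FOC: ∂u_i/∂x_i = α_i − x_i = 0, so x_i* = α_i.
NE contributions = (3, 5, 3); X = 11.
W^NE = (Σα)·X − ½Σα_i² = 11² − ½·43 = 99.5.
Planner sets x_i = Σα_j = 11 for every i, so X^SO = 3·11 = 33.
W^SO = (Σα)·X^SO − ½·3·(Σα)² = (3/2)·11² = 181.5.
Deadweight loss = W^SO − W^NE = 82.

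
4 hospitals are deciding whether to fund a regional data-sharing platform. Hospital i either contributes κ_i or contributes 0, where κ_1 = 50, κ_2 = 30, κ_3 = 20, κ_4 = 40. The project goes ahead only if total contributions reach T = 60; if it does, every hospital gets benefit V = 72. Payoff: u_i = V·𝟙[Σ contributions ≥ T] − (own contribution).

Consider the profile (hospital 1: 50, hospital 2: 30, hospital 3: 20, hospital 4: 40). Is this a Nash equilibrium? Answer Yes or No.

No

Total = 140 ≥ 60: provided.
Hospital 1 (pledges 50, payoff 22): dropping to 0 → total 90, payoff 72. Profitable deviation.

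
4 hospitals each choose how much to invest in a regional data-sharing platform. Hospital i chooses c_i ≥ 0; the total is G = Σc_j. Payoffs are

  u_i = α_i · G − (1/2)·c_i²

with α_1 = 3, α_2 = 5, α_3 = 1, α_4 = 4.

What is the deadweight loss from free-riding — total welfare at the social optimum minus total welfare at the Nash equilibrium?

194.5

Hospital i's FOC: ∂u_i/∂c_i = α_i − c_i = 0, so c_i* = α_i.
NE contributions = (3, 5, 1, 4); G = 13.
W^NE = (Σα)·G − ½Σα_i² = 13² − ½·51 = 143.5.
Planner sets c_i = Σα_j = 13 for every i, so G^SO = 4·13 = 52.
W^SO = (Σα)·G^SO − ½·4·(Σα)² = (4/2)·13² = 338.
Deadweight loss = W^SO − W^NE = 194.5.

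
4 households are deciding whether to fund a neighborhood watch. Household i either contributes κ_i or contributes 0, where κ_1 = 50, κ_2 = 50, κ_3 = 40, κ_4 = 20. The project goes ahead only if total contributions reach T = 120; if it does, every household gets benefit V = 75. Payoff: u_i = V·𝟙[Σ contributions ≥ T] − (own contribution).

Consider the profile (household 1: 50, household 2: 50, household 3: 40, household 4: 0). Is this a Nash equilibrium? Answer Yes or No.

Total = 140 ≥ 120: provided.
Household 1 (pledges 50, payoff 25): dropping to 0 → total 90, payoff 0. No gain.
Household 2 (pledges 50, payoff 25): dropping to 0 → total 90, payoff 0. No gain.
Household 3 (pledges 40, payoff 35): dropping to 0 → total 100, payoff 0. No gain.
Household 4 (pledges 0, payoff 75): pledging 20 → total 160, payoff 55. No gain.

Yes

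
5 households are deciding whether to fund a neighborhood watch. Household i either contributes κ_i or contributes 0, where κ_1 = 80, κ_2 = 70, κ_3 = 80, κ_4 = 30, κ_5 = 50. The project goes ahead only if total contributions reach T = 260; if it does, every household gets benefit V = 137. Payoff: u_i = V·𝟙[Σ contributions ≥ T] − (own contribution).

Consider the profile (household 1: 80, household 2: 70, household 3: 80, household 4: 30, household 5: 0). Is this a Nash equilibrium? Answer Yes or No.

Yes

Total = 260 ≥ 260: provided.
Household 1 (pledges 80, payoff 57): dropping to 0 → total 180, payoff 0. No gain.
Household 2 (pledges 70, payoff 67): dropping to 0 → total 190, payoff 0. No gain.
Household 3 (pledges 80, payoff 57): dropping to 0 → total 180, payoff 0. No gain.
Household 4 (pledges 30, payoff 107): dropping to 0 → total 230, payoff 0. No gain.
Household 5 (pledges 0, payoff 137): pledging 50 → total 310, payoff 87. No gain.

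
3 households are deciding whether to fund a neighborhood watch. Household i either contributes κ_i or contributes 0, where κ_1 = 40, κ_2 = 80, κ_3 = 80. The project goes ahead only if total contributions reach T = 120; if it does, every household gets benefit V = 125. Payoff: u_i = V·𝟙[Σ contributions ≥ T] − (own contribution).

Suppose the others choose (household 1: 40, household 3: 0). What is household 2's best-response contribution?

Others' total = 40. Contributing 80 brings total to 120 ≥ 120: gain V − κ_2 = 45.
Best response: 80.

80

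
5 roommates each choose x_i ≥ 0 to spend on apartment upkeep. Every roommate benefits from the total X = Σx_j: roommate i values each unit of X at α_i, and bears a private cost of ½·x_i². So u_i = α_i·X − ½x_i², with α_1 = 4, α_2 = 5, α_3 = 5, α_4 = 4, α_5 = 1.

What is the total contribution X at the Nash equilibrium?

Roommate i's FOC: ∂u_i/∂x_i = α_i − x_i = 0, so x_i* = α_i.
NE contributions = (4, 5, 5, 4, 1); X = 19.

19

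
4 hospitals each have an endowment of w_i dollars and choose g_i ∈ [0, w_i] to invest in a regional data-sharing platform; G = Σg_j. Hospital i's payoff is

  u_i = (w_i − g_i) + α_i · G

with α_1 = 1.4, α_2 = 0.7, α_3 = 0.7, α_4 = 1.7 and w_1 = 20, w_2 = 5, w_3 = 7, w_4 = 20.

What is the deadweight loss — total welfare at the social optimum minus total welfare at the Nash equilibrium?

∂u_i/∂g_i = α_i − 1, so hospital i contributes w_i if α_i > 1, else 0.
α_i > 1 for i ∈ {1, 4}; NE contributions (20, 0, 0, 20), G = 40.
W^NE = Σw_i − G^NE + (Σα_i)·G^NE = 52 + 3.5·40 = 192.
Planner: ∂(Σu_j)/∂g_i = Σα_j − 1 = 3.5 > 0, so everyone contributes w_i; G^SO = 52, W^SO = 52 + 3.5·52 = 234.
Deadweight loss = 42.

42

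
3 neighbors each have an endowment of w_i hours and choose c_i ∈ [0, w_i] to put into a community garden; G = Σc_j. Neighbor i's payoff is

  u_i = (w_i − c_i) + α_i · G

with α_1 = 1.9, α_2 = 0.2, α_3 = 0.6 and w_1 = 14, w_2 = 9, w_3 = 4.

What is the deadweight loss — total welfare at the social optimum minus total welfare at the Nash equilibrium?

22.1

∂u_i/∂c_i = α_i − 1, so neighbor i contributes w_i if α_i > 1, else 0.
α_i > 1 for i ∈ {1}; NE contributions (14, 0, 0), G = 14.
W^NE = Σw_i − G^NE + (Σα_i)·G^NE = 27 + 1.7·14 = 50.8.
Planner: ∂(Σu_j)/∂c_i = Σα_j − 1 = 1.7 > 0, so everyone contributes w_i; G^SO = 27, W^SO = 27 + 1.7·27 = 72.9.
Deadweight loss = 22.1.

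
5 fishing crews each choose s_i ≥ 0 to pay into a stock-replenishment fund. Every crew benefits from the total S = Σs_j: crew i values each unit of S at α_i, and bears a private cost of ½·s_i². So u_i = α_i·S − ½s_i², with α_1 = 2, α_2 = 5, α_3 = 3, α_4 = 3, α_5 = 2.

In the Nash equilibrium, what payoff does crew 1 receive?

28

Crew i's FOC: ∂u_i/∂s_i = α_i − s_i = 0, so s_i* = α_i.
NE contributions = (2, 5, 3, 3, 2); S = 15.
u_1 = α_1·S − ½·(s_1)² = 2·15 − ½·2² = 28.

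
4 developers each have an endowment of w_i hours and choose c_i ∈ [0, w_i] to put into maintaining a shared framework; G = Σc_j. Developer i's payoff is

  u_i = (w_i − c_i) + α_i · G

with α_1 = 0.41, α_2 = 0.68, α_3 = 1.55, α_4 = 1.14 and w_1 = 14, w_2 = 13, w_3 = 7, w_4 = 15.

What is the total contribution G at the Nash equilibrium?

∂u_i/∂c_i = α_i − 1, so developer i contributes w_i if α_i > 1, else 0.
α_i > 1 for i ∈ {3, 4}; NE contributions (0, 0, 7, 15), G = 22.

22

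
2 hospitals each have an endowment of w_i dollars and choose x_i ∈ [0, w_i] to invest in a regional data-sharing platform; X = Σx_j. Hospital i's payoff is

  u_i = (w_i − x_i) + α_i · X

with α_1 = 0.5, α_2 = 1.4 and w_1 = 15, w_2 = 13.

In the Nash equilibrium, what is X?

13

∂u_i/∂x_i = α_i − 1, so hospital i contributes w_i if α_i > 1, else 0.
α_i > 1 for i ∈ {2}; NE contributions (0, 13), X = 13.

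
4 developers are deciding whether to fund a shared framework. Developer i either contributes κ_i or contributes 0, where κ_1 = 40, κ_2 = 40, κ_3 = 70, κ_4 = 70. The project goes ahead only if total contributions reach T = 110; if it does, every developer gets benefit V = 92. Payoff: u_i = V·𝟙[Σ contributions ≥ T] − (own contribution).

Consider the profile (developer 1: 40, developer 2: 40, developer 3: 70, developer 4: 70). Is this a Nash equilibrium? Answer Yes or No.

Total = 220 ≥ 110: provided.
Developer 1 (pledges 40, payoff 52): dropping to 0 → total 180, payoff 92. Profitable deviation.

No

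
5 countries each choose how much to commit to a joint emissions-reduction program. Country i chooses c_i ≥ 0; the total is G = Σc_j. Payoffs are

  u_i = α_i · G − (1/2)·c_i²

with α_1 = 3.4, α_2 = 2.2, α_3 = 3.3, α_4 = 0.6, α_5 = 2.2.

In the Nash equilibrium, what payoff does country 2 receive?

23.32

Country i's FOC: ∂u_i/∂c_i = α_i − c_i = 0, so c_i* = α_i.
NE contributions = (3.4, 2.2, 3.3, 0.6, 2.2); G = 11.7.
u_2 = α_2·G − ½·(c_2)² = 2.2·11.7 − ½·2.2² = 23.32.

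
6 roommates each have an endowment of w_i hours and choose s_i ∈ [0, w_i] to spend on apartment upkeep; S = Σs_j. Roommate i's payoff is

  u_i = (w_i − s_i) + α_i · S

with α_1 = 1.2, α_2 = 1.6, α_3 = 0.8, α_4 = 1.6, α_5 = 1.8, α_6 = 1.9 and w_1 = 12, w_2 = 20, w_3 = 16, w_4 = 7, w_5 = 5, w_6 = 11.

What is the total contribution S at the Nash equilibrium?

∂u_i/∂s_i = α_i − 1, so roommate i contributes w_i if α_i > 1, else 0.
α_i > 1 for i ∈ {1, 2, 4, 5, 6}; NE contributions (12, 20, 0, 7, 5, 11), S = 55.

55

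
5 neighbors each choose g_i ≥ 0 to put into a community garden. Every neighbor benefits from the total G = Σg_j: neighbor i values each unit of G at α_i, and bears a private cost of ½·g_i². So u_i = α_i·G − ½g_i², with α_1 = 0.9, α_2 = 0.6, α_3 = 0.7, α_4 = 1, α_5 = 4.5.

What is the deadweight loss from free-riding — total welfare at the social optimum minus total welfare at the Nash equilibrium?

Neighbor i's FOC: ∂u_i/∂g_i = α_i − g_i = 0, so g_i* = α_i.
NE contributions = (0.9, 0.6, 0.7, 1, 4.5); G = 7.7.
W^NE = (Σα)·G − ½Σα_i² = 7.7² − ½·22.91 = 47.835.
Planner sets g_i = Σα_j = 7.7 for every i, so G^SO = 5·7.7 = 38.5.
W^SO = (Σα)·G^SO − ½·5·(Σα)² = (5/2)·7.7² = 148.225.
Deadweight loss = W^SO − W^NE = 100.39.

100.39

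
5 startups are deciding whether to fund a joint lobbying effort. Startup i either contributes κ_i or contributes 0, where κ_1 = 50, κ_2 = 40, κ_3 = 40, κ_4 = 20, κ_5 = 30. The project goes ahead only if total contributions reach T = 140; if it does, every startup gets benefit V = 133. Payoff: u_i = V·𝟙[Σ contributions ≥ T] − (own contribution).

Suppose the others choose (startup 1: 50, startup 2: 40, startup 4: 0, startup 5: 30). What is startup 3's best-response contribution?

Others' total = 120. Contributing 40 brings total to 160 ≥ 140: gain V − κ_3 = 93.
Best response: 40.

40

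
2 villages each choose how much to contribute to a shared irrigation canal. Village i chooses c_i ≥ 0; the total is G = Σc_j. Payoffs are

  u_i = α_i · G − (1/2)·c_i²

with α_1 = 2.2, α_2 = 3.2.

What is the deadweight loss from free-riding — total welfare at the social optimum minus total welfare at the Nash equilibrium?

7.54

Village i's FOC: ∂u_i/∂c_i = α_i − c_i = 0, so c_i* = α_i.
NE contributions = (2.2, 3.2); G = 5.4.
W^NE = (Σα)·G − ½Σα_i² = 5.4² − ½·15.08 = 21.62.
Planner sets c_i = Σα_j = 5.4 for every i, so G^SO = 2·5.4 = 10.8.
W^SO = (Σα)·G^SO − ½·2·(Σα)² = (2/2)·5.4² = 29.16.
Deadweight loss = W^SO − W^NE = 7.54.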